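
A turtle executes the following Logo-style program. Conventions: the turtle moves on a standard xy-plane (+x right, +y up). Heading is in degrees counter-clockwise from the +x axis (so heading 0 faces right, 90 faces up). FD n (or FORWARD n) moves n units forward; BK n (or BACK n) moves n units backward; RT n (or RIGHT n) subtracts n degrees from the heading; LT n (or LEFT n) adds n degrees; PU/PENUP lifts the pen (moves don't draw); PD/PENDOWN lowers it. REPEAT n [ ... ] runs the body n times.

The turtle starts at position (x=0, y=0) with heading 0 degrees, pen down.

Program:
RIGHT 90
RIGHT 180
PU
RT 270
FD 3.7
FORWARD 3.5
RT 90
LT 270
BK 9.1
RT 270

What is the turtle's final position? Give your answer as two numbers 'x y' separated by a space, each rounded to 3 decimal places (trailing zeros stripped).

Answer: -16.3 0

Derivation:
Executing turtle program step by step:
Start: pos=(0,0), heading=0, pen down
RT 90: heading 0 -> 270
RT 180: heading 270 -> 90
PU: pen up
RT 270: heading 90 -> 180
FD 3.7: (0,0) -> (-3.7,0) [heading=180, move]
FD 3.5: (-3.7,0) -> (-7.2,0) [heading=180, move]
RT 90: heading 180 -> 90
LT 270: heading 90 -> 0
BK 9.1: (-7.2,0) -> (-16.3,0) [heading=0, move]
RT 270: heading 0 -> 90
Final: pos=(-16.3,0), heading=90, 0 segment(s) drawn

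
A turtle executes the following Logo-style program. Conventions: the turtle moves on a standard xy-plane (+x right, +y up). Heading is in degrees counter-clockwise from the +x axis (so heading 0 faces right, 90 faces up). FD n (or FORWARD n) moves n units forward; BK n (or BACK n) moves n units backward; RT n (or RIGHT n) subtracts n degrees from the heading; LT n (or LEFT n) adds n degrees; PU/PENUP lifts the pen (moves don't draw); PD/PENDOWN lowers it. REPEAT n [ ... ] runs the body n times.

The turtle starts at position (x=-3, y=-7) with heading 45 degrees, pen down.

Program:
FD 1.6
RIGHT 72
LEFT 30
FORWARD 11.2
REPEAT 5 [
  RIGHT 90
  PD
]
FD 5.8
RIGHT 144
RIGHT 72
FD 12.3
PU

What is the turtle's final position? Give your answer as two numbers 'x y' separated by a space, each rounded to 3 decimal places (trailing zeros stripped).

Answer: 16.319 -0.759

Derivation:
Executing turtle program step by step:
Start: pos=(-3,-7), heading=45, pen down
FD 1.6: (-3,-7) -> (-1.869,-5.869) [heading=45, draw]
RT 72: heading 45 -> 333
LT 30: heading 333 -> 3
FD 11.2: (-1.869,-5.869) -> (9.316,-5.282) [heading=3, draw]
REPEAT 5 [
  -- iteration 1/5 --
  RT 90: heading 3 -> 273
  PD: pen down
  -- iteration 2/5 --
  RT 90: heading 273 -> 183
  PD: pen down
  -- iteration 3/5 --
  RT 90: heading 183 -> 93
  PD: pen down
  -- iteration 4/5 --
  RT 90: heading 93 -> 3
  PD: pen down
  -- iteration 5/5 --
  RT 90: heading 3 -> 273
  PD: pen down
]
FD 5.8: (9.316,-5.282) -> (9.62,-11.075) [heading=273, draw]
RT 144: heading 273 -> 129
RT 72: heading 129 -> 57
FD 12.3: (9.62,-11.075) -> (16.319,-0.759) [heading=57, draw]
PU: pen up
Final: pos=(16.319,-0.759), heading=57, 4 segment(s) drawn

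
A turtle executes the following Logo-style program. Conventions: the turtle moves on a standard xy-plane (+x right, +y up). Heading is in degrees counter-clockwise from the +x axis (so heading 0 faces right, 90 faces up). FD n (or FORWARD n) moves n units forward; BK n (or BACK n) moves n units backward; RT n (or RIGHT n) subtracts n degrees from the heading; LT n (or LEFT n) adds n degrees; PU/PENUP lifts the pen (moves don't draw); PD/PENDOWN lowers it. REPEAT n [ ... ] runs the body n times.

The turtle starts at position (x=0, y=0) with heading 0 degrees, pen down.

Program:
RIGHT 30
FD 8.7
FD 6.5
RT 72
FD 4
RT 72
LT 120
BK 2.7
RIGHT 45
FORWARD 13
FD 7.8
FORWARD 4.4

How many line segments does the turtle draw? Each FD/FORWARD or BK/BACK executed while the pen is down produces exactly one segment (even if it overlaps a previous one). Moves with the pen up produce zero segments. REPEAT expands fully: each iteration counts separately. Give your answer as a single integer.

Answer: 7

Derivation:
Executing turtle program step by step:
Start: pos=(0,0), heading=0, pen down
RT 30: heading 0 -> 330
FD 8.7: (0,0) -> (7.534,-4.35) [heading=330, draw]
FD 6.5: (7.534,-4.35) -> (13.164,-7.6) [heading=330, draw]
RT 72: heading 330 -> 258
FD 4: (13.164,-7.6) -> (12.332,-11.513) [heading=258, draw]
RT 72: heading 258 -> 186
LT 120: heading 186 -> 306
BK 2.7: (12.332,-11.513) -> (10.745,-9.328) [heading=306, draw]
RT 45: heading 306 -> 261
FD 13: (10.745,-9.328) -> (8.711,-22.168) [heading=261, draw]
FD 7.8: (8.711,-22.168) -> (7.491,-29.872) [heading=261, draw]
FD 4.4: (7.491,-29.872) -> (6.803,-34.218) [heading=261, draw]
Final: pos=(6.803,-34.218), heading=261, 7 segment(s) drawn
Segments drawn: 7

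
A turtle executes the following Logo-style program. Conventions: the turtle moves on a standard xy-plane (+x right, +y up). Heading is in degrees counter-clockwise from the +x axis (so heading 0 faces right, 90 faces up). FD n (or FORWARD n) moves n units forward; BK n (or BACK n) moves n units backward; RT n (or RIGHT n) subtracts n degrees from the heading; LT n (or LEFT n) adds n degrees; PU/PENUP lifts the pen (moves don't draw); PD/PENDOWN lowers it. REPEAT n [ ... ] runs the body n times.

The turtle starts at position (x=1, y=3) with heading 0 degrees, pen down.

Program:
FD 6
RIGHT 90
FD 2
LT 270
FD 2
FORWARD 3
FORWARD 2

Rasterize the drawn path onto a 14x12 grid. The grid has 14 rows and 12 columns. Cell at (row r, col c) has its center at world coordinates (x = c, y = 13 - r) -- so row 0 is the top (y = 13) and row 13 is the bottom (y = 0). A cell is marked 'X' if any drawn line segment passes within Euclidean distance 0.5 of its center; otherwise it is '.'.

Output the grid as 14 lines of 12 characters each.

Answer: ............
............
............
............
............
............
............
............
............
............
.XXXXXXX....
.......X....
XXXXXXXX....
............

Derivation:
Segment 0: (1,3) -> (7,3)
Segment 1: (7,3) -> (7,1)
Segment 2: (7,1) -> (5,1)
Segment 3: (5,1) -> (2,1)
Segment 4: (2,1) -> (0,1)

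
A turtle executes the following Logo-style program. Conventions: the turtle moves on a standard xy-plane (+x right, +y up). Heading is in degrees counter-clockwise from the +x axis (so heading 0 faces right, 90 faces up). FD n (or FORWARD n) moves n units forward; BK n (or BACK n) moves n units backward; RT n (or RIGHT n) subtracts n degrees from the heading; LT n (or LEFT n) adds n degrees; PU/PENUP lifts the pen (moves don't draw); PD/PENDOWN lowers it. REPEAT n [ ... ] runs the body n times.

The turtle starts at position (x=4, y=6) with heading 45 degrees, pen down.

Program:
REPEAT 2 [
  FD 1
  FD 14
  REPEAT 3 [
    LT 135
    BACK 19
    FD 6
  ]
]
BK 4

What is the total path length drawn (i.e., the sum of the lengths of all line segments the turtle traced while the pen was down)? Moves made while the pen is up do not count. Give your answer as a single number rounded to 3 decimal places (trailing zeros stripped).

Answer: 184

Derivation:
Executing turtle program step by step:
Start: pos=(4,6), heading=45, pen down
REPEAT 2 [
  -- iteration 1/2 --
  FD 1: (4,6) -> (4.707,6.707) [heading=45, draw]
  FD 14: (4.707,6.707) -> (14.607,16.607) [heading=45, draw]
  REPEAT 3 [
    -- iteration 1/3 --
    LT 135: heading 45 -> 180
    BK 19: (14.607,16.607) -> (33.607,16.607) [heading=180, draw]
    FD 6: (33.607,16.607) -> (27.607,16.607) [heading=180, draw]
    -- iteration 2/3 --
    LT 135: heading 180 -> 315
    BK 19: (27.607,16.607) -> (14.172,30.042) [heading=315, draw]
    FD 6: (14.172,30.042) -> (18.414,25.799) [heading=315, draw]
    -- iteration 3/3 --
    LT 135: heading 315 -> 90
    BK 19: (18.414,25.799) -> (18.414,6.799) [heading=90, draw]
    FD 6: (18.414,6.799) -> (18.414,12.799) [heading=90, draw]
  ]
  -- iteration 2/2 --
  FD 1: (18.414,12.799) -> (18.414,13.799) [heading=90, draw]
  FD 14: (18.414,13.799) -> (18.414,27.799) [heading=90, draw]
  REPEAT 3 [
    -- iteration 1/3 --
    LT 135: heading 90 -> 225
    BK 19: (18.414,27.799) -> (31.849,41.234) [heading=225, draw]
    FD 6: (31.849,41.234) -> (27.607,36.991) [heading=225, draw]
    -- iteration 2/3 --
    LT 135: heading 225 -> 0
    BK 19: (27.607,36.991) -> (8.607,36.991) [heading=0, draw]
    FD 6: (8.607,36.991) -> (14.607,36.991) [heading=0, draw]
    -- iteration 3/3 --
    LT 135: heading 0 -> 135
    BK 19: (14.607,36.991) -> (28.042,23.556) [heading=135, draw]
    FD 6: (28.042,23.556) -> (23.799,27.799) [heading=135, draw]
  ]
]
BK 4: (23.799,27.799) -> (26.627,24.971) [heading=135, draw]
Final: pos=(26.627,24.971), heading=135, 17 segment(s) drawn

Segment lengths:
  seg 1: (4,6) -> (4.707,6.707), length = 1
  seg 2: (4.707,6.707) -> (14.607,16.607), length = 14
  seg 3: (14.607,16.607) -> (33.607,16.607), length = 19
  seg 4: (33.607,16.607) -> (27.607,16.607), length = 6
  seg 5: (27.607,16.607) -> (14.172,30.042), length = 19
  seg 6: (14.172,30.042) -> (18.414,25.799), length = 6
  seg 7: (18.414,25.799) -> (18.414,6.799), length = 19
  seg 8: (18.414,6.799) -> (18.414,12.799), length = 6
  seg 9: (18.414,12.799) -> (18.414,13.799), length = 1
  seg 10: (18.414,13.799) -> (18.414,27.799), length = 14
  seg 11: (18.414,27.799) -> (31.849,41.234), length = 19
  seg 12: (31.849,41.234) -> (27.607,36.991), length = 6
  seg 13: (27.607,36.991) -> (8.607,36.991), length = 19
  seg 14: (8.607,36.991) -> (14.607,36.991), length = 6
  seg 15: (14.607,36.991) -> (28.042,23.556), length = 19
  seg 16: (28.042,23.556) -> (23.799,27.799), length = 6
  seg 17: (23.799,27.799) -> (26.627,24.971), length = 4
Total = 184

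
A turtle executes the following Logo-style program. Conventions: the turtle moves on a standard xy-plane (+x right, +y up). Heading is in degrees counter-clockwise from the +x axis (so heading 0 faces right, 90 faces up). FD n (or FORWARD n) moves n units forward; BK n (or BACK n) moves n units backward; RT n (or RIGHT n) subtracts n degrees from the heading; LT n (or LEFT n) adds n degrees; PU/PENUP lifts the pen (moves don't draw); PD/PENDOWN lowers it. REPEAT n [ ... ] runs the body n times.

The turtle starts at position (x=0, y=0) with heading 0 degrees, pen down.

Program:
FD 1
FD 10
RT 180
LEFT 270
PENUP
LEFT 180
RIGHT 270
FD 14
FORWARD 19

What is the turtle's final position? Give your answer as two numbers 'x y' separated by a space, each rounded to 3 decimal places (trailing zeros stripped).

Executing turtle program step by step:
Start: pos=(0,0), heading=0, pen down
FD 1: (0,0) -> (1,0) [heading=0, draw]
FD 10: (1,0) -> (11,0) [heading=0, draw]
RT 180: heading 0 -> 180
LT 270: heading 180 -> 90
PU: pen up
LT 180: heading 90 -> 270
RT 270: heading 270 -> 0
FD 14: (11,0) -> (25,0) [heading=0, move]
FD 19: (25,0) -> (44,0) [heading=0, move]
Final: pos=(44,0), heading=0, 2 segment(s) drawn

Answer: 44 0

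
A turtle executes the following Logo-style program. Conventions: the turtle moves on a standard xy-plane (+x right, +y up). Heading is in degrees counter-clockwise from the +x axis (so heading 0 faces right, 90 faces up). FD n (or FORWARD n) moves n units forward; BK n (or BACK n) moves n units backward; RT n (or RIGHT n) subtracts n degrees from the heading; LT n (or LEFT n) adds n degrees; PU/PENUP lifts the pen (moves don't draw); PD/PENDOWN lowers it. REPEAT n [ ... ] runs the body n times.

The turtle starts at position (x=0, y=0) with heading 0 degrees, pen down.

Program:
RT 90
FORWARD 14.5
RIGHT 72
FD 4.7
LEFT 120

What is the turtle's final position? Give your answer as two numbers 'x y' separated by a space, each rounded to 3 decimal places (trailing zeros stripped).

Executing turtle program step by step:
Start: pos=(0,0), heading=0, pen down
RT 90: heading 0 -> 270
FD 14.5: (0,0) -> (0,-14.5) [heading=270, draw]
RT 72: heading 270 -> 198
FD 4.7: (0,-14.5) -> (-4.47,-15.952) [heading=198, draw]
LT 120: heading 198 -> 318
Final: pos=(-4.47,-15.952), heading=318, 2 segment(s) drawn

Answer: -4.47 -15.952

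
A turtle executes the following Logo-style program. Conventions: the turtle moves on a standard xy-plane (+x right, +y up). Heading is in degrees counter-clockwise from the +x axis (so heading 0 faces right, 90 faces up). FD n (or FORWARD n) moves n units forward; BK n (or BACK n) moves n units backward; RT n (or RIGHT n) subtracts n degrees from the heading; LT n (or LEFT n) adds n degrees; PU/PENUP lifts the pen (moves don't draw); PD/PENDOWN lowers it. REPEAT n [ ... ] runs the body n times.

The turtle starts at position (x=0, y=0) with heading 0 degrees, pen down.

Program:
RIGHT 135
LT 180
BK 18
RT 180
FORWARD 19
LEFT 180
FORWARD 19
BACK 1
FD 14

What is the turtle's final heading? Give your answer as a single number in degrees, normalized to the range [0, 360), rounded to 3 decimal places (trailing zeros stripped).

Answer: 45

Derivation:
Executing turtle program step by step:
Start: pos=(0,0), heading=0, pen down
RT 135: heading 0 -> 225
LT 180: heading 225 -> 45
BK 18: (0,0) -> (-12.728,-12.728) [heading=45, draw]
RT 180: heading 45 -> 225
FD 19: (-12.728,-12.728) -> (-26.163,-26.163) [heading=225, draw]
LT 180: heading 225 -> 45
FD 19: (-26.163,-26.163) -> (-12.728,-12.728) [heading=45, draw]
BK 1: (-12.728,-12.728) -> (-13.435,-13.435) [heading=45, draw]
FD 14: (-13.435,-13.435) -> (-3.536,-3.536) [heading=45, draw]
Final: pos=(-3.536,-3.536), heading=45, 5 segment(s) drawn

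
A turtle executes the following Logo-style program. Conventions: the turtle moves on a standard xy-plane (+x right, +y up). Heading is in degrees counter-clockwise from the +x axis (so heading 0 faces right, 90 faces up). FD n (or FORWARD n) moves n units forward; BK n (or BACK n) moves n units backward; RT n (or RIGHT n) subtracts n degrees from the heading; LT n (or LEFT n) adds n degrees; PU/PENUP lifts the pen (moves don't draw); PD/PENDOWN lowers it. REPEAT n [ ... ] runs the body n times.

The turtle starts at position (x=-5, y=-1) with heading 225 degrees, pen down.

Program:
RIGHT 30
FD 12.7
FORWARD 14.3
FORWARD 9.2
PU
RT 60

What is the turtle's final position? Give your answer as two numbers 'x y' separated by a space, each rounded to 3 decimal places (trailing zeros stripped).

Executing turtle program step by step:
Start: pos=(-5,-1), heading=225, pen down
RT 30: heading 225 -> 195
FD 12.7: (-5,-1) -> (-17.267,-4.287) [heading=195, draw]
FD 14.3: (-17.267,-4.287) -> (-31.08,-7.988) [heading=195, draw]
FD 9.2: (-31.08,-7.988) -> (-39.967,-10.369) [heading=195, draw]
PU: pen up
RT 60: heading 195 -> 135
Final: pos=(-39.967,-10.369), heading=135, 3 segment(s) drawn

Answer: -39.967 -10.369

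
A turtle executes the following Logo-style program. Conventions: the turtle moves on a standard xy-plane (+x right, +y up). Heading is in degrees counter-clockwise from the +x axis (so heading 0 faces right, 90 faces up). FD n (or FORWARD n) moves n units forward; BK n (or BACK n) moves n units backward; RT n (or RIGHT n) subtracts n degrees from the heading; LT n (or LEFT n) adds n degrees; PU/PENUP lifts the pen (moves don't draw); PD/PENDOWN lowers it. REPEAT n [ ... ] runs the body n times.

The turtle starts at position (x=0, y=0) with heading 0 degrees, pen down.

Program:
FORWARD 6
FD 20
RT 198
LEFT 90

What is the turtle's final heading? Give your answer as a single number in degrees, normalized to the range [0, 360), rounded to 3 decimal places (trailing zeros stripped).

Answer: 252

Derivation:
Executing turtle program step by step:
Start: pos=(0,0), heading=0, pen down
FD 6: (0,0) -> (6,0) [heading=0, draw]
FD 20: (6,0) -> (26,0) [heading=0, draw]
RT 198: heading 0 -> 162
LT 90: heading 162 -> 252
Final: pos=(26,0), heading=252, 2 segment(s) drawn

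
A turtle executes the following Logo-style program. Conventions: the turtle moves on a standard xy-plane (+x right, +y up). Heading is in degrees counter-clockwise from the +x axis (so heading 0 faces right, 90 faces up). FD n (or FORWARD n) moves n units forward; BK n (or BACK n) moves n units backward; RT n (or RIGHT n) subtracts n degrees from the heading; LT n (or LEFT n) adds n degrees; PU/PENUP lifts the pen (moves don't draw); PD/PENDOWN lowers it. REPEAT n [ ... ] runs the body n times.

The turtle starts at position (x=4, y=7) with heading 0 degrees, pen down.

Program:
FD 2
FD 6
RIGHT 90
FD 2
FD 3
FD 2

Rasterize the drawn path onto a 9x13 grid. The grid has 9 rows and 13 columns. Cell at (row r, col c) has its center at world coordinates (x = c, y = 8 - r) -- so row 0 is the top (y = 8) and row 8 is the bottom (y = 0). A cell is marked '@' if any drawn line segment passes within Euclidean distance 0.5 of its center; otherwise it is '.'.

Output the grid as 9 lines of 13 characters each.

Answer: .............
....@@@@@@@@@
............@
............@
............@
............@
............@
............@
............@

Derivation:
Segment 0: (4,7) -> (6,7)
Segment 1: (6,7) -> (12,7)
Segment 2: (12,7) -> (12,5)
Segment 3: (12,5) -> (12,2)
Segment 4: (12,2) -> (12,0)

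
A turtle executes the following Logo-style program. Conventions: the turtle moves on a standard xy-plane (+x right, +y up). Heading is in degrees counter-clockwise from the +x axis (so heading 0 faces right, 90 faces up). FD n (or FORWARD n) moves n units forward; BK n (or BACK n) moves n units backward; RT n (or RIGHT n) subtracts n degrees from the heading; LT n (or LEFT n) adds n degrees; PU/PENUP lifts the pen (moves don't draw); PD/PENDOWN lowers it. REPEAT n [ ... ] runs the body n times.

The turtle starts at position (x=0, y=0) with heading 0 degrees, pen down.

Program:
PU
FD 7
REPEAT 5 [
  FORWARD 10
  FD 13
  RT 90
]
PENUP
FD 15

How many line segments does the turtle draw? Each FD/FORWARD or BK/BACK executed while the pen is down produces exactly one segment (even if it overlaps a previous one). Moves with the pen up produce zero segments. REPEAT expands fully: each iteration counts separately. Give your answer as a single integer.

Executing turtle program step by step:
Start: pos=(0,0), heading=0, pen down
PU: pen up
FD 7: (0,0) -> (7,0) [heading=0, move]
REPEAT 5 [
  -- iteration 1/5 --
  FD 10: (7,0) -> (17,0) [heading=0, move]
  FD 13: (17,0) -> (30,0) [heading=0, move]
  RT 90: heading 0 -> 270
  -- iteration 2/5 --
  FD 10: (30,0) -> (30,-10) [heading=270, move]
  FD 13: (30,-10) -> (30,-23) [heading=270, move]
  RT 90: heading 270 -> 180
  -- iteration 3/5 --
  FD 10: (30,-23) -> (20,-23) [heading=180, move]
  FD 13: (20,-23) -> (7,-23) [heading=180, move]
  RT 90: heading 180 -> 90
  -- iteration 4/5 --
  FD 10: (7,-23) -> (7,-13) [heading=90, move]
  FD 13: (7,-13) -> (7,0) [heading=90, move]
  RT 90: heading 90 -> 0
  -- iteration 5/5 --
  FD 10: (7,0) -> (17,0) [heading=0, move]
  FD 13: (17,0) -> (30,0) [heading=0, move]
  RT 90: heading 0 -> 270
]
PU: pen up
FD 15: (30,0) -> (30,-15) [heading=270, move]
Final: pos=(30,-15), heading=270, 0 segment(s) drawn
Segments drawn: 0

Answer: 0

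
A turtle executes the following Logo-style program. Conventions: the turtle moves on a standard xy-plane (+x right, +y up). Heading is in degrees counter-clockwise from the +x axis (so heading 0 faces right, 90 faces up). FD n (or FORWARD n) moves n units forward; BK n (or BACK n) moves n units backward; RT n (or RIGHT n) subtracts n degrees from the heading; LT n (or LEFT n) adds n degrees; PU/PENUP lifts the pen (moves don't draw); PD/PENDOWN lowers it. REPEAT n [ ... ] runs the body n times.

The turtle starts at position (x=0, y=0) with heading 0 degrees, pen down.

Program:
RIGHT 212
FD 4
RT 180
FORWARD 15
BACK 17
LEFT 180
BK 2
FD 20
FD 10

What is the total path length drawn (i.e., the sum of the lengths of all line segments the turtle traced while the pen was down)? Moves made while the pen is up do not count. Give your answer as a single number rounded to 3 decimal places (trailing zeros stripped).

Executing turtle program step by step:
Start: pos=(0,0), heading=0, pen down
RT 212: heading 0 -> 148
FD 4: (0,0) -> (-3.392,2.12) [heading=148, draw]
RT 180: heading 148 -> 328
FD 15: (-3.392,2.12) -> (9.329,-5.829) [heading=328, draw]
BK 17: (9.329,-5.829) -> (-5.088,3.18) [heading=328, draw]
LT 180: heading 328 -> 148
BK 2: (-5.088,3.18) -> (-3.392,2.12) [heading=148, draw]
FD 20: (-3.392,2.12) -> (-20.353,12.718) [heading=148, draw]
FD 10: (-20.353,12.718) -> (-28.834,18.017) [heading=148, draw]
Final: pos=(-28.834,18.017), heading=148, 6 segment(s) drawn

Segment lengths:
  seg 1: (0,0) -> (-3.392,2.12), length = 4
  seg 2: (-3.392,2.12) -> (9.329,-5.829), length = 15
  seg 3: (9.329,-5.829) -> (-5.088,3.18), length = 17
  seg 4: (-5.088,3.18) -> (-3.392,2.12), length = 2
  seg 5: (-3.392,2.12) -> (-20.353,12.718), length = 20
  seg 6: (-20.353,12.718) -> (-28.834,18.017), length = 10
Total = 68

Answer: 68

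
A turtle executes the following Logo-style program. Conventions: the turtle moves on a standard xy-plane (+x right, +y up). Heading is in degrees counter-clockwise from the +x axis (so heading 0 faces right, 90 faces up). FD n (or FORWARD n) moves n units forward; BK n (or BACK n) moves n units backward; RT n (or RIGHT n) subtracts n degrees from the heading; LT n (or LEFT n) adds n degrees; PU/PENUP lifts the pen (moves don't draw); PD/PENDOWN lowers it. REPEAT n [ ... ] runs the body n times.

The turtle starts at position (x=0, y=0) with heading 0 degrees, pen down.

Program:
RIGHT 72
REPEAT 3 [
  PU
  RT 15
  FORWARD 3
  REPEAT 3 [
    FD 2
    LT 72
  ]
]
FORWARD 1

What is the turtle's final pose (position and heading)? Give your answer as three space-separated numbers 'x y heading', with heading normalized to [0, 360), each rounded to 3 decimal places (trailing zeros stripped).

Executing turtle program step by step:
Start: pos=(0,0), heading=0, pen down
RT 72: heading 0 -> 288
REPEAT 3 [
  -- iteration 1/3 --
  PU: pen up
  RT 15: heading 288 -> 273
  FD 3: (0,0) -> (0.157,-2.996) [heading=273, move]
  REPEAT 3 [
    -- iteration 1/3 --
    FD 2: (0.157,-2.996) -> (0.262,-4.993) [heading=273, move]
    LT 72: heading 273 -> 345
    -- iteration 2/3 --
    FD 2: (0.262,-4.993) -> (2.194,-5.511) [heading=345, move]
    LT 72: heading 345 -> 57
    -- iteration 3/3 --
    FD 2: (2.194,-5.511) -> (3.283,-3.833) [heading=57, move]
    LT 72: heading 57 -> 129
  ]
  -- iteration 2/3 --
  PU: pen up
  RT 15: heading 129 -> 114
  FD 3: (3.283,-3.833) -> (2.063,-1.093) [heading=114, move]
  REPEAT 3 [
    -- iteration 1/3 --
    FD 2: (2.063,-1.093) -> (1.249,0.734) [heading=114, move]
    LT 72: heading 114 -> 186
    -- iteration 2/3 --
    FD 2: (1.249,0.734) -> (-0.74,0.525) [heading=186, move]
    LT 72: heading 186 -> 258
    -- iteration 3/3 --
    FD 2: (-0.74,0.525) -> (-1.156,-1.431) [heading=258, move]
    LT 72: heading 258 -> 330
  ]
  -- iteration 3/3 --
  PU: pen up
  RT 15: heading 330 -> 315
  FD 3: (-1.156,-1.431) -> (0.966,-3.552) [heading=315, move]
  REPEAT 3 [
    -- iteration 1/3 --
    FD 2: (0.966,-3.552) -> (2.38,-4.967) [heading=315, move]
    LT 72: heading 315 -> 27
    -- iteration 2/3 --
    FD 2: (2.38,-4.967) -> (4.162,-4.059) [heading=27, move]
    LT 72: heading 27 -> 99
    -- iteration 3/3 --
    FD 2: (4.162,-4.059) -> (3.849,-2.083) [heading=99, move]
    LT 72: heading 99 -> 171
  ]
]
FD 1: (3.849,-2.083) -> (2.861,-1.927) [heading=171, move]
Final: pos=(2.861,-1.927), heading=171, 0 segment(s) drawn

Answer: 2.861 -1.927 171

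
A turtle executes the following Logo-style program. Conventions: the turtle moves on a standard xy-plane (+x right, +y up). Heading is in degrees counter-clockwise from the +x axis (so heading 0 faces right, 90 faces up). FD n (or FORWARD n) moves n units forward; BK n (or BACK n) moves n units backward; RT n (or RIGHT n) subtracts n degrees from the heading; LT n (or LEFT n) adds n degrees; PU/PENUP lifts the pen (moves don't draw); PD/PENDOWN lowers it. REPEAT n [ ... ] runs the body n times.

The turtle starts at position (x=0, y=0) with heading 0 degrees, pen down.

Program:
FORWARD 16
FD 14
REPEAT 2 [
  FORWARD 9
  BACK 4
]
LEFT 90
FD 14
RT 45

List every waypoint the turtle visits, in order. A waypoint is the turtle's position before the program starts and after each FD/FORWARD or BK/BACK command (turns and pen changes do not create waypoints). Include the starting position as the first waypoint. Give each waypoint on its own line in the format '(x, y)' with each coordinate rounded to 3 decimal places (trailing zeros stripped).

Executing turtle program step by step:
Start: pos=(0,0), heading=0, pen down
FD 16: (0,0) -> (16,0) [heading=0, draw]
FD 14: (16,0) -> (30,0) [heading=0, draw]
REPEAT 2 [
  -- iteration 1/2 --
  FD 9: (30,0) -> (39,0) [heading=0, draw]
  BK 4: (39,0) -> (35,0) [heading=0, draw]
  -- iteration 2/2 --
  FD 9: (35,0) -> (44,0) [heading=0, draw]
  BK 4: (44,0) -> (40,0) [heading=0, draw]
]
LT 90: heading 0 -> 90
FD 14: (40,0) -> (40,14) [heading=90, draw]
RT 45: heading 90 -> 45
Final: pos=(40,14), heading=45, 7 segment(s) drawn
Waypoints (8 total):
(0, 0)
(16, 0)
(30, 0)
(39, 0)
(35, 0)
(44, 0)
(40, 0)
(40, 14)

Answer: (0, 0)
(16, 0)
(30, 0)
(39, 0)
(35, 0)
(44, 0)
(40, 0)
(40, 14)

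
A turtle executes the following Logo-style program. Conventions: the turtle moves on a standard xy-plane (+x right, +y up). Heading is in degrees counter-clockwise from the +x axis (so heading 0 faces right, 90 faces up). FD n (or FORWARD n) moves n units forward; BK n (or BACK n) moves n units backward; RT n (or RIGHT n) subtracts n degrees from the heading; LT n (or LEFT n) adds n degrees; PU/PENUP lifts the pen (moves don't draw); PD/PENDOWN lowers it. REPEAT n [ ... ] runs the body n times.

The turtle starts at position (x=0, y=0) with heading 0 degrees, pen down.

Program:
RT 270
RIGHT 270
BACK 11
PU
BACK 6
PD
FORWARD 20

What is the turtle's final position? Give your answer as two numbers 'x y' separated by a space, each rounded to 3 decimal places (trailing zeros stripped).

Executing turtle program step by step:
Start: pos=(0,0), heading=0, pen down
RT 270: heading 0 -> 90
RT 270: heading 90 -> 180
BK 11: (0,0) -> (11,0) [heading=180, draw]
PU: pen up
BK 6: (11,0) -> (17,0) [heading=180, move]
PD: pen down
FD 20: (17,0) -> (-3,0) [heading=180, draw]
Final: pos=(-3,0), heading=180, 2 segment(s) drawn

Answer: -3 0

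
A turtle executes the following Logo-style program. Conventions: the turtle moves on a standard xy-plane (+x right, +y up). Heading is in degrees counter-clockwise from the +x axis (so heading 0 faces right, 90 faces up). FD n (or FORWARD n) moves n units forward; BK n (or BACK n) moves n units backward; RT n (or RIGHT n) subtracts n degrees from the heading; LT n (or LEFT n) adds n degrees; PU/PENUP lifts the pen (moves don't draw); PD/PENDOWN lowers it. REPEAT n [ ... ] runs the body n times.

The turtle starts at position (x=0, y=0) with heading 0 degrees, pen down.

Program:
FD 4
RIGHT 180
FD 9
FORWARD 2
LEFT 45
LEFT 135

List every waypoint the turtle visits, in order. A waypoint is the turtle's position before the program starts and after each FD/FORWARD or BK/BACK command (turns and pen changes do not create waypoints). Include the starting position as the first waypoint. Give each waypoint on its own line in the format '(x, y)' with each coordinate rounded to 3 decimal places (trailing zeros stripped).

Executing turtle program step by step:
Start: pos=(0,0), heading=0, pen down
FD 4: (0,0) -> (4,0) [heading=0, draw]
RT 180: heading 0 -> 180
FD 9: (4,0) -> (-5,0) [heading=180, draw]
FD 2: (-5,0) -> (-7,0) [heading=180, draw]
LT 45: heading 180 -> 225
LT 135: heading 225 -> 0
Final: pos=(-7,0), heading=0, 3 segment(s) drawn
Waypoints (4 total):
(0, 0)
(4, 0)
(-5, 0)
(-7, 0)

Answer: (0, 0)
(4, 0)
(-5, 0)
(-7, 0)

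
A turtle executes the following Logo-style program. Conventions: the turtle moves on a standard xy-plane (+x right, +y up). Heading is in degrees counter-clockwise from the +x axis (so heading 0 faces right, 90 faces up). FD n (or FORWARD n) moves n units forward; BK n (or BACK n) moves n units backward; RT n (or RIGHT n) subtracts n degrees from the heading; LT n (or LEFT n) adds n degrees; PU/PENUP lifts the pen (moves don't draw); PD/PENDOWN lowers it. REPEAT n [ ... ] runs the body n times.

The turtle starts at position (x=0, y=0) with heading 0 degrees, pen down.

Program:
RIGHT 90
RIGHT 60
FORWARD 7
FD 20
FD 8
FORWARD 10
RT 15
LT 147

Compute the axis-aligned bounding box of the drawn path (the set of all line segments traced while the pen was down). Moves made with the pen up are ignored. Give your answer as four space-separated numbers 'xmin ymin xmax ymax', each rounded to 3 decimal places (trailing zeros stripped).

Executing turtle program step by step:
Start: pos=(0,0), heading=0, pen down
RT 90: heading 0 -> 270
RT 60: heading 270 -> 210
FD 7: (0,0) -> (-6.062,-3.5) [heading=210, draw]
FD 20: (-6.062,-3.5) -> (-23.383,-13.5) [heading=210, draw]
FD 8: (-23.383,-13.5) -> (-30.311,-17.5) [heading=210, draw]
FD 10: (-30.311,-17.5) -> (-38.971,-22.5) [heading=210, draw]
RT 15: heading 210 -> 195
LT 147: heading 195 -> 342
Final: pos=(-38.971,-22.5), heading=342, 4 segment(s) drawn

Segment endpoints: x in {-38.971, -30.311, -23.383, -6.062, 0}, y in {-22.5, -17.5, -13.5, -3.5, 0}
xmin=-38.971, ymin=-22.5, xmax=0, ymax=0

Answer: -38.971 -22.5 0 0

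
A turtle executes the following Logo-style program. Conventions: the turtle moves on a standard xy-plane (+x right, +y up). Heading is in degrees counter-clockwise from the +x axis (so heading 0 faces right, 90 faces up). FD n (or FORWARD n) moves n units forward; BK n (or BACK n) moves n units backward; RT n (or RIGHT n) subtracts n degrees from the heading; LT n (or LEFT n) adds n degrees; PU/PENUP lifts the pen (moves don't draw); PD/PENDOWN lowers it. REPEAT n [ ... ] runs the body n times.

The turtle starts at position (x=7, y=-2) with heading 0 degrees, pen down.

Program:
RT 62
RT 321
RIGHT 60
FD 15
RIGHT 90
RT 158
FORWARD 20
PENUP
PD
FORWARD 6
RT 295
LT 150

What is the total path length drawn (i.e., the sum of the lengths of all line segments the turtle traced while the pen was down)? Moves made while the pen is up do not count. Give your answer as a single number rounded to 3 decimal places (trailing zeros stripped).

Executing turtle program step by step:
Start: pos=(7,-2), heading=0, pen down
RT 62: heading 0 -> 298
RT 321: heading 298 -> 337
RT 60: heading 337 -> 277
FD 15: (7,-2) -> (8.828,-16.888) [heading=277, draw]
RT 90: heading 277 -> 187
RT 158: heading 187 -> 29
FD 20: (8.828,-16.888) -> (26.32,-7.192) [heading=29, draw]
PU: pen up
PD: pen down
FD 6: (26.32,-7.192) -> (31.568,-4.283) [heading=29, draw]
RT 295: heading 29 -> 94
LT 150: heading 94 -> 244
Final: pos=(31.568,-4.283), heading=244, 3 segment(s) drawn

Segment lengths:
  seg 1: (7,-2) -> (8.828,-16.888), length = 15
  seg 2: (8.828,-16.888) -> (26.32,-7.192), length = 20
  seg 3: (26.32,-7.192) -> (31.568,-4.283), length = 6
Total = 41

Answer: 41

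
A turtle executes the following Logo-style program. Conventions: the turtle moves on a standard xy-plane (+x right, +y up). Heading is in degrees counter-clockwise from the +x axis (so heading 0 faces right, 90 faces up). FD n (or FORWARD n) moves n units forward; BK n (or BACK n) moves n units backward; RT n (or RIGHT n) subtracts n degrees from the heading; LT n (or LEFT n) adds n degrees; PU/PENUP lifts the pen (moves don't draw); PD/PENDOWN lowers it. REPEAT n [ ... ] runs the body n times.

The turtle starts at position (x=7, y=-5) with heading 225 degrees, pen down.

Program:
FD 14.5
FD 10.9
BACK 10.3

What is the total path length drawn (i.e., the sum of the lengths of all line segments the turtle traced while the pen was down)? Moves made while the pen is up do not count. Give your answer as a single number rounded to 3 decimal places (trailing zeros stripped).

Executing turtle program step by step:
Start: pos=(7,-5), heading=225, pen down
FD 14.5: (7,-5) -> (-3.253,-15.253) [heading=225, draw]
FD 10.9: (-3.253,-15.253) -> (-10.961,-22.961) [heading=225, draw]
BK 10.3: (-10.961,-22.961) -> (-3.677,-15.677) [heading=225, draw]
Final: pos=(-3.677,-15.677), heading=225, 3 segment(s) drawn

Segment lengths:
  seg 1: (7,-5) -> (-3.253,-15.253), length = 14.5
  seg 2: (-3.253,-15.253) -> (-10.961,-22.961), length = 10.9
  seg 3: (-10.961,-22.961) -> (-3.677,-15.677), length = 10.3
Total = 35.7

Answer: 35.7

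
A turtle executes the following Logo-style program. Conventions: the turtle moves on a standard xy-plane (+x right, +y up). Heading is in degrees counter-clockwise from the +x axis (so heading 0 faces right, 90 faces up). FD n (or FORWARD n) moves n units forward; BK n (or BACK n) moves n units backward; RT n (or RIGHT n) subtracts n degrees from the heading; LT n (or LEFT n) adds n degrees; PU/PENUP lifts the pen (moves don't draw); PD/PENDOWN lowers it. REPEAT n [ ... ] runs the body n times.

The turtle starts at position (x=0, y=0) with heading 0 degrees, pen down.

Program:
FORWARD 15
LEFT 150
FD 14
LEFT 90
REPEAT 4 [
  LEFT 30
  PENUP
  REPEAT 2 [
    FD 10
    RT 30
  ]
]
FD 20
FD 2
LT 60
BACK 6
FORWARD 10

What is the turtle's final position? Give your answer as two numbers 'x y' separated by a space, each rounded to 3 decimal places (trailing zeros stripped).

Executing turtle program step by step:
Start: pos=(0,0), heading=0, pen down
FD 15: (0,0) -> (15,0) [heading=0, draw]
LT 150: heading 0 -> 150
FD 14: (15,0) -> (2.876,7) [heading=150, draw]
LT 90: heading 150 -> 240
REPEAT 4 [
  -- iteration 1/4 --
  LT 30: heading 240 -> 270
  PU: pen up
  REPEAT 2 [
    -- iteration 1/2 --
    FD 10: (2.876,7) -> (2.876,-3) [heading=270, move]
    RT 30: heading 270 -> 240
    -- iteration 2/2 --
    FD 10: (2.876,-3) -> (-2.124,-11.66) [heading=240, move]
    RT 30: heading 240 -> 210
  ]
  -- iteration 2/4 --
  LT 30: heading 210 -> 240
  PU: pen up
  REPEAT 2 [
    -- iteration 1/2 --
    FD 10: (-2.124,-11.66) -> (-7.124,-20.321) [heading=240, move]
    RT 30: heading 240 -> 210
    -- iteration 2/2 --
    FD 10: (-7.124,-20.321) -> (-15.785,-25.321) [heading=210, move]
    RT 30: heading 210 -> 180
  ]
  -- iteration 3/4 --
  LT 30: heading 180 -> 210
  PU: pen up
  REPEAT 2 [
    -- iteration 1/2 --
    FD 10: (-15.785,-25.321) -> (-24.445,-30.321) [heading=210, move]
    RT 30: heading 210 -> 180
    -- iteration 2/2 --
    FD 10: (-24.445,-30.321) -> (-34.445,-30.321) [heading=180, move]
    RT 30: heading 180 -> 150
  ]
  -- iteration 4/4 --
  LT 30: heading 150 -> 180
  PU: pen up
  REPEAT 2 [
    -- iteration 1/2 --
    FD 10: (-34.445,-30.321) -> (-44.445,-30.321) [heading=180, move]
    RT 30: heading 180 -> 150
    -- iteration 2/2 --
    FD 10: (-44.445,-30.321) -> (-53.105,-25.321) [heading=150, move]
    RT 30: heading 150 -> 120
  ]
]
FD 20: (-53.105,-25.321) -> (-63.105,-8) [heading=120, move]
FD 2: (-63.105,-8) -> (-64.105,-6.268) [heading=120, move]
LT 60: heading 120 -> 180
BK 6: (-64.105,-6.268) -> (-58.105,-6.268) [heading=180, move]
FD 10: (-58.105,-6.268) -> (-68.105,-6.268) [heading=180, move]
Final: pos=(-68.105,-6.268), heading=180, 2 segment(s) drawn

Answer: -68.105 -6.268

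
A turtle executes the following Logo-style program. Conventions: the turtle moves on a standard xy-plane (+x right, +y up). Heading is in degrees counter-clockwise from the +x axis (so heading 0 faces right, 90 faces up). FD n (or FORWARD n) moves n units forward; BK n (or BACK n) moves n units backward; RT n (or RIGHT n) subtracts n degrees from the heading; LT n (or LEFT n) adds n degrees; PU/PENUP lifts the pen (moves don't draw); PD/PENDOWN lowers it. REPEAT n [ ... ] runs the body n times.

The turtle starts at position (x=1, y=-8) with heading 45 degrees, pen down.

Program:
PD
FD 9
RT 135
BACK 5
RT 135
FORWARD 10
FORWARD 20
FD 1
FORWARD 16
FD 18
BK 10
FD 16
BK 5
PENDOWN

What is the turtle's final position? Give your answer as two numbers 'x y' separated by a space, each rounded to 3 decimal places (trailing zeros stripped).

Answer: -39.305 50.033

Derivation:
Executing turtle program step by step:
Start: pos=(1,-8), heading=45, pen down
PD: pen down
FD 9: (1,-8) -> (7.364,-1.636) [heading=45, draw]
RT 135: heading 45 -> 270
BK 5: (7.364,-1.636) -> (7.364,3.364) [heading=270, draw]
RT 135: heading 270 -> 135
FD 10: (7.364,3.364) -> (0.293,10.435) [heading=135, draw]
FD 20: (0.293,10.435) -> (-13.849,24.577) [heading=135, draw]
FD 1: (-13.849,24.577) -> (-14.556,25.284) [heading=135, draw]
FD 16: (-14.556,25.284) -> (-25.87,36.598) [heading=135, draw]
FD 18: (-25.87,36.598) -> (-38.598,49.326) [heading=135, draw]
BK 10: (-38.598,49.326) -> (-31.527,42.255) [heading=135, draw]
FD 16: (-31.527,42.255) -> (-42.841,53.569) [heading=135, draw]
BK 5: (-42.841,53.569) -> (-39.305,50.033) [heading=135, draw]
PD: pen down
Final: pos=(-39.305,50.033), heading=135, 10 segment(s) drawn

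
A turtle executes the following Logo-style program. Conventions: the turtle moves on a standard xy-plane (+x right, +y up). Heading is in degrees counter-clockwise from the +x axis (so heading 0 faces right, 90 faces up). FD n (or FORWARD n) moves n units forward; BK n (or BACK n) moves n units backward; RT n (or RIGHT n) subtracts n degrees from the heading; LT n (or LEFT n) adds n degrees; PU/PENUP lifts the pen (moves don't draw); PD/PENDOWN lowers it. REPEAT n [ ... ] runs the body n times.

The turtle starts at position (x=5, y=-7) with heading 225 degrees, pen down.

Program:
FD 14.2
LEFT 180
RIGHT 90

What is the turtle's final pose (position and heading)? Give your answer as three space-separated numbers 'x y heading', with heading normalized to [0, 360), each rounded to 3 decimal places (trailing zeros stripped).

Answer: -5.041 -17.041 315

Derivation:
Executing turtle program step by step:
Start: pos=(5,-7), heading=225, pen down
FD 14.2: (5,-7) -> (-5.041,-17.041) [heading=225, draw]
LT 180: heading 225 -> 45
RT 90: heading 45 -> 315
Final: pos=(-5.041,-17.041), heading=315, 1 segment(s) drawn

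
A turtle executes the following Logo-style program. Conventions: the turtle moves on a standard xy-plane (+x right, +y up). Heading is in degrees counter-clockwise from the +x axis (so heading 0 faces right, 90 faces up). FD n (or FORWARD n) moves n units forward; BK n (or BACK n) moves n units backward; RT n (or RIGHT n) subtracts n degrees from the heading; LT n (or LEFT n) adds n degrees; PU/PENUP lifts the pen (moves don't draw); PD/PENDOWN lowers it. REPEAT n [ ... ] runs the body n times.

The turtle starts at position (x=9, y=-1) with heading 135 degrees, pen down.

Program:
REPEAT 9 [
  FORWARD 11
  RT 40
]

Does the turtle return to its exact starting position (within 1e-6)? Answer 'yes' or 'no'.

Executing turtle program step by step:
Start: pos=(9,-1), heading=135, pen down
REPEAT 9 [
  -- iteration 1/9 --
  FD 11: (9,-1) -> (1.222,6.778) [heading=135, draw]
  RT 40: heading 135 -> 95
  -- iteration 2/9 --
  FD 11: (1.222,6.778) -> (0.263,17.736) [heading=95, draw]
  RT 40: heading 95 -> 55
  -- iteration 3/9 --
  FD 11: (0.263,17.736) -> (6.572,26.747) [heading=55, draw]
  RT 40: heading 55 -> 15
  -- iteration 4/9 --
  FD 11: (6.572,26.747) -> (17.198,29.594) [heading=15, draw]
  RT 40: heading 15 -> 335
  -- iteration 5/9 --
  FD 11: (17.198,29.594) -> (27.167,24.945) [heading=335, draw]
  RT 40: heading 335 -> 295
  -- iteration 6/9 --
  FD 11: (27.167,24.945) -> (31.816,14.976) [heading=295, draw]
  RT 40: heading 295 -> 255
  -- iteration 7/9 --
  FD 11: (31.816,14.976) -> (28.969,4.351) [heading=255, draw]
  RT 40: heading 255 -> 215
  -- iteration 8/9 --
  FD 11: (28.969,4.351) -> (19.958,-1.959) [heading=215, draw]
  RT 40: heading 215 -> 175
  -- iteration 9/9 --
  FD 11: (19.958,-1.959) -> (9,-1) [heading=175, draw]
  RT 40: heading 175 -> 135
]
Final: pos=(9,-1), heading=135, 9 segment(s) drawn

Start position: (9, -1)
Final position: (9, -1)
Distance = 0; < 1e-6 -> CLOSED

Answer: yes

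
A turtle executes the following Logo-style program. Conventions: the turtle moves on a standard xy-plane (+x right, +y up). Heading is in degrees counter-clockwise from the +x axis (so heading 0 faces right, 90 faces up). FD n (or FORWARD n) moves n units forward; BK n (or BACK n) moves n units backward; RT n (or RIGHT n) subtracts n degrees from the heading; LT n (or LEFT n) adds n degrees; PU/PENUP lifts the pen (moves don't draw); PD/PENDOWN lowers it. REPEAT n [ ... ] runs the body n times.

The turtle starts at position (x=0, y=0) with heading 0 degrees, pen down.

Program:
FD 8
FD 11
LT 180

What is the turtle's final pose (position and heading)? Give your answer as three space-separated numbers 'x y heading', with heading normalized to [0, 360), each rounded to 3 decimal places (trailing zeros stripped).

Answer: 19 0 180

Derivation:
Executing turtle program step by step:
Start: pos=(0,0), heading=0, pen down
FD 8: (0,0) -> (8,0) [heading=0, draw]
FD 11: (8,0) -> (19,0) [heading=0, draw]
LT 180: heading 0 -> 180
Final: pos=(19,0), heading=180, 2 segment(s) drawn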